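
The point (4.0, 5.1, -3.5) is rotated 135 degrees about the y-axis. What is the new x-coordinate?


Rotation about y-axis: x' = x*cos(theta) + z*sin(theta)
= 4.0 * -0.7071 + -3.5 * 0.7071
= -5.3033


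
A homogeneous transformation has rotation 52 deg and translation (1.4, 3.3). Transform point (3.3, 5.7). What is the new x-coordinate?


x' = cos(theta)*px - sin(theta)*py + tx
= 0.6157*3.3 - 0.788*5.7 + 1.4
= -1.06


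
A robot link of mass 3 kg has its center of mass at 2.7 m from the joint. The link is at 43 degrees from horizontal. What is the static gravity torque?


tau = m*g*L*cos(angle)
= 3 * 9.81 * 2.7 * cos(43 deg)
= 3 * 9.81 * 2.7 * 0.7314
= 58.1141 Nm


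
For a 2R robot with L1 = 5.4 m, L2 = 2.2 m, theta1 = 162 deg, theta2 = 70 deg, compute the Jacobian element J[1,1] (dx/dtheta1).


J[1,1] = -L1*sin(t1) - L2*sin(t1+t2)
= -5.4*sin(162) - 2.2*sin(232)
= 0.0649


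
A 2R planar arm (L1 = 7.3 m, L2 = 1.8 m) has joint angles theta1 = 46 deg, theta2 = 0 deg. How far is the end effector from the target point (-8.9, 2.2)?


End effector via forward kinematics:
x = L1*cos(t1) + L2*cos(t1+t2) = 6.3214
y = L1*sin(t1) + L2*sin(t1+t2) = 6.546
Distance to target:
d = sqrt((-8.9 - 6.3214)^2 + (2.2 - 6.546)^2)
= sqrt(231.6907 + 18.8876)
= 15.8297 m


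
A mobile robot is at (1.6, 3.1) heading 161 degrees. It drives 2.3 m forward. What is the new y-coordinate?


y_new = y0 + d*sin(theta)
= 3.1 + 2.3*sin(161)
= 3.1 + 0.7488
= 3.8488


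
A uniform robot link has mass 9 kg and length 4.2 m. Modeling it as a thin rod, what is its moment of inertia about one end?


I = (1/3) * m * L^2
= (1/3) * 9 * 4.2^2
= 0.333333 * 9 * 17.64
= 52.92 kg*m^2


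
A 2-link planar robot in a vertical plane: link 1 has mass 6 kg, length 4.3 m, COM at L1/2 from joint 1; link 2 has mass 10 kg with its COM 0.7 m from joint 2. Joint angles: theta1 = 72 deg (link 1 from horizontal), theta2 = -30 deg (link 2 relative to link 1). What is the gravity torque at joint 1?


Horizontal distance from joint 1 to link-1 COM:
  x_c1 = (L1/2)*cos(t1) = 2.15 * 0.309 = 0.6644 m
Horizontal distance from joint 1 to link-2 COM:
  x_c2 = L1*cos(t1) + Lc2*cos(t1+t2)
       = 4.3*0.309 + 0.7*0.7431 = 1.849 m
tau1 = m1*g*x_c1 + m2*g*x_c2
     = 6*9.81*0.6644 + 10*9.81*1.849
     = 39.1058 + 181.3844
     = 220.4902 Nm


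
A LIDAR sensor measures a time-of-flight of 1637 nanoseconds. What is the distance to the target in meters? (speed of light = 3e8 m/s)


tof = 1637 ns = 1.637e-06 s
dist = c * tof / 2
= 3e8 * 1.637e-06 / 2
= 245.55 m


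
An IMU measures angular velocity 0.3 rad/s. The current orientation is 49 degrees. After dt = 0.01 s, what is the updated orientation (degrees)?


delta_theta = w * dt = 0.3 * 0.01 = 0.003 rad
= 0.1719 deg
theta_new = 49 + 0.1719 = 49.1719 deg


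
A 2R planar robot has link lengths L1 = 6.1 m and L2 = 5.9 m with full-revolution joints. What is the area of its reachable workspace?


r_max = L1 + L2 = 12.0 m
r_min = |L1 - L2| = 0.2 m
Area = pi*(r_max^2 - r_min^2)
= pi*(144.0 - 0.04)
= pi * 143.96
= 452.2637 m^2


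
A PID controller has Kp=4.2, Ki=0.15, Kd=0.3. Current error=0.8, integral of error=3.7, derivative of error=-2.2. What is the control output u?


u = Kp*e + Ki*int(e) + Kd*de/dt
= 4.2*0.8 + 0.15*3.7 + 0.3*(-2.2)
= 3.36 + 0.555 + -0.66
= 3.255


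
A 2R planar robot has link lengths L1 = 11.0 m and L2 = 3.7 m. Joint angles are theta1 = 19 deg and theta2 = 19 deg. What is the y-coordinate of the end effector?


Convert angles to radians: theta1 = 0.3316, theta2 = 0.3316
y = L1*sin(theta1) + L2*sin(theta1+theta2)
y = 3.5812 + 2.2779
y = 5.8592


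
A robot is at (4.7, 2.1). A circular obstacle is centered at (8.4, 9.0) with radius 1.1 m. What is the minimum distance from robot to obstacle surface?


center_dist = sqrt((4.7-8.4)^2 + (2.1-9.0)^2)
= sqrt(13.69 + 47.61)
= 7.8294
min_dist = center_dist - radius = 7.8294 - 1.1 = 6.7294 m


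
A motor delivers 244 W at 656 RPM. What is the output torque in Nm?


omega = 656 * 2*pi/60 = 68.6962 rad/s
tau = P / omega = 244 / 68.6962
= 3.5519 Nm


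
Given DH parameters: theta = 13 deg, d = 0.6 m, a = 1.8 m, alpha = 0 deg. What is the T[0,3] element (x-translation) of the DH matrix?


T[0,3] = a * cos(theta)
= 1.8 * cos(13 deg)
= 1.8 * 0.9744
= 1.7539


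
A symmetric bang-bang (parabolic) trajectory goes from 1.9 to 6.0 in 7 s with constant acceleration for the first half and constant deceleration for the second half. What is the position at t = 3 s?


Symmetric rest-to-rest: each phase covers (pf-p0)/2 in time T/2. 0.5*a*(T/2)^2 = (pf-p0)/2 => a = 4*(pf-p0)/T^2
a = 4*(6.0-1.9)/7^2 = 0.3347
t = 3 is in the acceleration phase (t <= T/2).
p = p0 + 0.5*a*t^2 = 1.9 + 0.5*0.3347*3^2
= 3.4061


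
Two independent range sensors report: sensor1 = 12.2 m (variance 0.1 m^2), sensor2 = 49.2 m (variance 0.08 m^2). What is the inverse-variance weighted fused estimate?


w1 = (1/var1) / (1/var1 + 1/var2)
   = 10.0 / (10.0 + 12.5) = 0.4444
w2 = 1 - w1 = 0.5556
fused = w1*s1 + w2*s2 = 5.4222 + 27.3333
= 32.7556 m


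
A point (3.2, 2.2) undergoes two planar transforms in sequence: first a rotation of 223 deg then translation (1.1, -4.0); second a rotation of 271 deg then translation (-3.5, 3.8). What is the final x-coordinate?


After transform 1:
x1 = cos(223)*3.2 - sin(223)*2.2 + 1.1 = 0.2601
y1 = sin(223)*3.2 + cos(223)*2.2 + -4.0 = -7.7914
After transform 2:
x2 = cos(271)*0.2601 - sin(271)*-7.7914 + -3.5
= -11.2856


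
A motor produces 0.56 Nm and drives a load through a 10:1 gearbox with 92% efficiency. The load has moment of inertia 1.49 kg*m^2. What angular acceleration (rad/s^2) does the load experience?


tau_out = tau_motor * N * eta
= 0.56 * 10 * 0.92 = 5.152 Nm
alpha = tau_out / I = 5.152 / 1.49
= 3.4577 rad/s^2


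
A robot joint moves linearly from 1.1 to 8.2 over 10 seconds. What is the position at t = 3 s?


s = t/T = 3/10 = 0.3
p(t) = p0 + (pf-p0)*s
= 1.1 + (8.2 - 1.1) * 0.3
= 3.23


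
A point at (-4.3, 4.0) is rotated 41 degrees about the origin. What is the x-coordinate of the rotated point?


x' = x*cos(theta) - y*sin(theta)
cos(41 deg) = 0.7547, sin(41 deg) = 0.6561
x' = -4.3 * 0.7547 - 4.0 * 0.6561
= -3.2453 - 2.6242
= -5.8695


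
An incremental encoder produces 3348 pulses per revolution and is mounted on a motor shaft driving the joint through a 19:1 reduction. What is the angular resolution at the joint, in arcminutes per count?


counts per rev = 3348
effective counts at joint = 3348 * 19 = 63612
resolution = 360*60 / 63612
= 0.3396 arcmin/count


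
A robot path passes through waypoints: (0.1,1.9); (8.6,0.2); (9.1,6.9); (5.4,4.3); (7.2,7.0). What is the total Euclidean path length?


Segment lengths:
  seg1 = sqrt((8.5)^2 + (-1.7)^2) = 8.6683
  seg2 = sqrt((0.5)^2 + (6.7)^2) = 6.7186
  seg3 = sqrt((-3.7)^2 + (-2.6)^2) = 4.5222
  seg4 = sqrt((1.8)^2 + (2.7)^2) = 3.245
Total = 23.1541


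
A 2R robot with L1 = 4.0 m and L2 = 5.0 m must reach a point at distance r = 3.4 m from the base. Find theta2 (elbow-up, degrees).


cos(theta2) = (r^2 - L1^2 - L2^2) / (2*L1*L2)
cos(theta2) = (11.56 - 16.0 - 25.0) / 40.0
cos(theta2) = -0.736
theta2 = 137.3918 degrees


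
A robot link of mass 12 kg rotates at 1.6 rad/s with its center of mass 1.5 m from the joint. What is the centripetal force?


F = m * omega^2 * r
= 12 * 1.6^2 * 1.5
= 12 * 2.56 * 1.5
= 46.08 N


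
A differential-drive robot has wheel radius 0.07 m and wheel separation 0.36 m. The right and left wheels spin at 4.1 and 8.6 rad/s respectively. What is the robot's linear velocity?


vR = r*wR = 0.07*4.1 = 0.287 m/s
vL = r*wL = 0.07*8.6 = 0.602 m/s
v = (vR+vL)/2 = 0.4445 m/s
omega = (vR-vL)/L = -0.875 rad/s
linear velocity = 0.4445 m/s


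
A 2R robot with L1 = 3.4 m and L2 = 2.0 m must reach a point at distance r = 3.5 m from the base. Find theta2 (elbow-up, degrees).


cos(theta2) = (r^2 - L1^2 - L2^2) / (2*L1*L2)
cos(theta2) = (12.25 - 11.56 - 4.0) / 13.6
cos(theta2) = -0.243382
theta2 = 104.0863 degrees


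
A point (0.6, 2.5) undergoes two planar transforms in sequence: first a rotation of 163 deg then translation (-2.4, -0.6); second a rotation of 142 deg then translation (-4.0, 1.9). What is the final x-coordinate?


After transform 1:
x1 = cos(163)*0.6 - sin(163)*2.5 + -2.4 = -3.7047
y1 = sin(163)*0.6 + cos(163)*2.5 + -0.6 = -2.8153
After transform 2:
x2 = cos(142)*-3.7047 - sin(142)*-2.8153 + -4.0
= 0.6526


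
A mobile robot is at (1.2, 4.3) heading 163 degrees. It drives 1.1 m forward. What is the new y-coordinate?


y_new = y0 + d*sin(theta)
= 4.3 + 1.1*sin(163)
= 4.3 + 0.3216
= 4.6216


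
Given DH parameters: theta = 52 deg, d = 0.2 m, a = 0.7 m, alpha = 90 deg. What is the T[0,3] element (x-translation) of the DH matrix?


T[0,3] = a * cos(theta)
= 0.7 * cos(52 deg)
= 0.7 * 0.6157
= 0.431


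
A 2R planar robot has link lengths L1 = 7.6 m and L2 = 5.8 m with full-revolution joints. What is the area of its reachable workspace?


r_max = L1 + L2 = 13.4 m
r_min = |L1 - L2| = 1.8 m
Area = pi*(r_max^2 - r_min^2)
= pi*(179.56 - 3.24)
= pi * 176.32
= 553.9256 m^2


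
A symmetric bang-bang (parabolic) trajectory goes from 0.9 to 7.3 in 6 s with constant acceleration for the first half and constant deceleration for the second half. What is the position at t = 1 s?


Symmetric rest-to-rest: each phase covers (pf-p0)/2 in time T/2. 0.5*a*(T/2)^2 = (pf-p0)/2 => a = 4*(pf-p0)/T^2
a = 4*(7.3-0.9)/6^2 = 0.7111
t = 1 is in the acceleration phase (t <= T/2).
p = p0 + 0.5*a*t^2 = 0.9 + 0.5*0.7111*1^2
= 1.2556


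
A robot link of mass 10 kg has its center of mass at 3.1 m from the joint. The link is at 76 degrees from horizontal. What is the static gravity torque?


tau = m*g*L*cos(angle)
= 10 * 9.81 * 3.1 * cos(76 deg)
= 10 * 9.81 * 3.1 * 0.2419
= 73.5709 Nm


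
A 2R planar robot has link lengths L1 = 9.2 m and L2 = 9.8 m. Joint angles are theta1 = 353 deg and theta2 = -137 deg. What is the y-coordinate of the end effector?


Convert angles to radians: theta1 = 6.161, theta2 = -2.3911
y = L1*sin(theta1) + L2*sin(theta1+theta2)
y = -1.1212 + -5.7603
y = -6.8815


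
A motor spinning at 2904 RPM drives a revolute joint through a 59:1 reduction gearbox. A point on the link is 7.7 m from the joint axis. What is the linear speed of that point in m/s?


omega_motor = 2904 * 2*pi/60 = 304.1062 rad/s
omega_joint = omega_motor / 59 = 5.1543 rad/s
v = omega_joint * r = 5.1543 * 7.7
= 39.6884 m/s


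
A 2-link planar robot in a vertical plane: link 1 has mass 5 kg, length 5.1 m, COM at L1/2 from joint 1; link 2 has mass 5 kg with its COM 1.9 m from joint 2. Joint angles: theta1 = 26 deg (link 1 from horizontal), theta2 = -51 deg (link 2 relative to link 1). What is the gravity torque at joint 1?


Horizontal distance from joint 1 to link-1 COM:
  x_c1 = (L1/2)*cos(t1) = 2.55 * 0.8988 = 2.2919 m
Horizontal distance from joint 1 to link-2 COM:
  x_c2 = L1*cos(t1) + Lc2*cos(t1+t2)
       = 5.1*0.8988 + 1.9*0.9063 = 6.3058 m
tau1 = m1*g*x_c1 + m2*g*x_c2
     = 5*9.81*2.2919 + 5*9.81*6.3058
     = 112.4189 + 309.3012
     = 421.7201 Nm


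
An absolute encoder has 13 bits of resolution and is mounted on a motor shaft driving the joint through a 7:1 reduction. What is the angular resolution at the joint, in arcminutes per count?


counts = 2^13 = 8192
effective counts at joint = 8192 * 7 = 57344
resolution = 360*60 / 57344
= 0.3767 arcmin/count


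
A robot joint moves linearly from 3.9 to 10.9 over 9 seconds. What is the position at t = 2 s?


s = t/T = 2/9 = 0.2222
p(t) = p0 + (pf-p0)*s
= 3.9 + (10.9 - 3.9) * 0.2222
= 5.4556


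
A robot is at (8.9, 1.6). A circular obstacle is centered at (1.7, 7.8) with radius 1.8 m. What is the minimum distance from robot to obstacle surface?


center_dist = sqrt((8.9-1.7)^2 + (1.6-7.8)^2)
= sqrt(51.84 + 38.44)
= 9.5016
min_dist = center_dist - radius = 9.5016 - 1.8 = 7.7016 m


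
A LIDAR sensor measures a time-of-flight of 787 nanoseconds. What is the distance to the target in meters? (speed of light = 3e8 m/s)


tof = 787 ns = 7.87e-07 s
dist = c * tof / 2
= 3e8 * 7.87e-07 / 2
= 118.05 m


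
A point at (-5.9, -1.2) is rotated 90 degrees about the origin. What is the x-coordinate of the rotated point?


x' = x*cos(theta) - y*sin(theta)
cos(90 deg) = 0.0, sin(90 deg) = 1.0
x' = -5.9 * 0.0 - -1.2 * 1.0
= -0.0 - -1.2
= 1.2


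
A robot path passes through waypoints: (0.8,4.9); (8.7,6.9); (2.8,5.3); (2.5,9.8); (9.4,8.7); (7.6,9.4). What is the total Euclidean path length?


Segment lengths:
  seg1 = sqrt((7.9)^2 + (2.0)^2) = 8.1492
  seg2 = sqrt((-5.9)^2 + (-1.6)^2) = 6.1131
  seg3 = sqrt((-0.3)^2 + (4.5)^2) = 4.51
  seg4 = sqrt((6.9)^2 + (-1.1)^2) = 6.9871
  seg5 = sqrt((-1.8)^2 + (0.7)^2) = 1.9313
Total = 27.6908


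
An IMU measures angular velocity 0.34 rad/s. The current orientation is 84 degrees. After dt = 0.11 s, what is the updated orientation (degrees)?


delta_theta = w * dt = 0.34 * 0.11 = 0.0374 rad
= 2.1429 deg
theta_new = 84 + 2.1429 = 86.1429 deg


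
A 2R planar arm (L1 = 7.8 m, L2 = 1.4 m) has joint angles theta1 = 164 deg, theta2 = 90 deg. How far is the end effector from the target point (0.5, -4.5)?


End effector via forward kinematics:
x = L1*cos(t1) + L2*cos(t1+t2) = -7.8837
y = L1*sin(t1) + L2*sin(t1+t2) = 0.8042
Distance to target:
d = sqrt((0.5 - -7.8837)^2 + (-4.5 - 0.8042)^2)
= sqrt(70.287 + 28.1346)
= 9.9208 m


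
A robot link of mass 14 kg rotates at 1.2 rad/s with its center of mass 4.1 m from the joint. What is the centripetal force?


F = m * omega^2 * r
= 14 * 1.2^2 * 4.1
= 14 * 1.44 * 4.1
= 82.656 N


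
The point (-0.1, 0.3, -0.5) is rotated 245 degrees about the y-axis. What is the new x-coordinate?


Rotation about y-axis: x' = x*cos(theta) + z*sin(theta)
= -0.1 * -0.4226 + -0.5 * -0.9063
= 0.4954


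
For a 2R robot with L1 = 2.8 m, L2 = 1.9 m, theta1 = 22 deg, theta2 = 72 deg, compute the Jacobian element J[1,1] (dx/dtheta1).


J[1,1] = -L1*sin(t1) - L2*sin(t1+t2)
= -2.8*sin(22) - 1.9*sin(94)
= -2.9443


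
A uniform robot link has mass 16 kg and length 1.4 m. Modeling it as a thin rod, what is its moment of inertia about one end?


I = (1/3) * m * L^2
= (1/3) * 16 * 1.4^2
= 0.333333 * 16 * 1.96
= 10.4533 kg*m^2


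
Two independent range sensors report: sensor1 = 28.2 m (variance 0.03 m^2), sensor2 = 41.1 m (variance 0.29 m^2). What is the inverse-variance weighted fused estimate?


w1 = (1/var1) / (1/var1 + 1/var2)
   = 33.3333 / (33.3333 + 3.4483) = 0.9062
w2 = 1 - w1 = 0.0938
fused = w1*s1 + w2*s2 = 25.5562 + 3.8531
= 29.4094 m


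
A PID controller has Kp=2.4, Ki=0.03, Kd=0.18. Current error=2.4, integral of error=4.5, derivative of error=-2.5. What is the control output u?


u = Kp*e + Ki*int(e) + Kd*de/dt
= 2.4*2.4 + 0.03*4.5 + 0.18*(-2.5)
= 5.76 + 0.135 + -0.45
= 5.445


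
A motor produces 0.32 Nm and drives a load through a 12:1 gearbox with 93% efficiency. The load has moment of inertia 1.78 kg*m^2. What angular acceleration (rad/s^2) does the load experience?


tau_out = tau_motor * N * eta
= 0.32 * 12 * 0.93 = 3.5712 Nm
alpha = tau_out / I = 3.5712 / 1.78
= 2.0063 rad/s^2


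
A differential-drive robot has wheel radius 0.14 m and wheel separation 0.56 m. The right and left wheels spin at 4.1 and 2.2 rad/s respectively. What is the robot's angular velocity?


vR = r*wR = 0.14*4.1 = 0.574 m/s
vL = r*wL = 0.14*2.2 = 0.308 m/s
v = (vR+vL)/2 = 0.441 m/s
omega = (vR-vL)/L = 0.475 rad/s
angular velocity = 0.475 rad/s


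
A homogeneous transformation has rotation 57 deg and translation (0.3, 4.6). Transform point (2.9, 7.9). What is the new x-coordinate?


x' = cos(theta)*px - sin(theta)*py + tx
= 0.5446*2.9 - 0.8387*7.9 + 0.3
= -4.746


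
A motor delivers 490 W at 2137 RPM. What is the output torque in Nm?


omega = 2137 * 2*pi/60 = 223.7861 rad/s
tau = P / omega = 490 / 223.7861
= 2.1896 Nm


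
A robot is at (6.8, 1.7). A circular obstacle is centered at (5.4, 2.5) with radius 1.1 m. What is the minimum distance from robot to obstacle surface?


center_dist = sqrt((6.8-5.4)^2 + (1.7-2.5)^2)
= sqrt(1.96 + 0.64)
= 1.6125
min_dist = center_dist - radius = 1.6125 - 1.1 = 0.5125 m


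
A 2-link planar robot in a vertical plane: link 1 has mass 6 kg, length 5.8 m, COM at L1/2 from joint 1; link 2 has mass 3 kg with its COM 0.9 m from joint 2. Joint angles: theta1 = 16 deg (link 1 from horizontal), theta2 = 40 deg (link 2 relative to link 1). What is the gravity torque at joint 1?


Horizontal distance from joint 1 to link-1 COM:
  x_c1 = (L1/2)*cos(t1) = 2.9 * 0.9613 = 2.7877 m
Horizontal distance from joint 1 to link-2 COM:
  x_c2 = L1*cos(t1) + Lc2*cos(t1+t2)
       = 5.8*0.9613 + 0.9*0.5592 = 6.0786 m
tau1 = m1*g*x_c1 + m2*g*x_c2
     = 6*9.81*2.7877 + 3*9.81*6.0786
     = 164.0816 + 178.8929
     = 342.9746 Nm


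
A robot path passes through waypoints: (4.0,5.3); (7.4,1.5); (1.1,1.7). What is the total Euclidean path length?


Segment lengths:
  seg1 = sqrt((3.4)^2 + (-3.8)^2) = 5.099
  seg2 = sqrt((-6.3)^2 + (0.2)^2) = 6.3032
Total = 11.4022


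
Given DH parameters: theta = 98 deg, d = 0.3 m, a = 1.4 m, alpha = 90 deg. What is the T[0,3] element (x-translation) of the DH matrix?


T[0,3] = a * cos(theta)
= 1.4 * cos(98 deg)
= 1.4 * -0.1392
= -0.1948


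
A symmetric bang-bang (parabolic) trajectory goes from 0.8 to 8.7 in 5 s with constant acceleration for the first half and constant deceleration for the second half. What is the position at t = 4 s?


Symmetric rest-to-rest: each phase covers (pf-p0)/2 in time T/2. 0.5*a*(T/2)^2 = (pf-p0)/2 => a = 4*(pf-p0)/T^2
a = 4*(8.7-0.8)/5^2 = 1.264
t = 4 is in the deceleration phase (t > T/2).
p = pf - 0.5*a*(T-t)^2 = 8.7 - 0.5*1.264*1^2
= 8.068


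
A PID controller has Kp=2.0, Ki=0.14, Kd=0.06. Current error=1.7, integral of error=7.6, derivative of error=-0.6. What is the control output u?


u = Kp*e + Ki*int(e) + Kd*de/dt
= 2.0*1.7 + 0.14*7.6 + 0.06*(-0.6)
= 3.4 + 1.064 + -0.036
= 4.428


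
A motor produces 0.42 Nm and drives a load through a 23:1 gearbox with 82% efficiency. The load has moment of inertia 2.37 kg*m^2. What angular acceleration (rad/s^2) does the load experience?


tau_out = tau_motor * N * eta
= 0.42 * 23 * 0.82 = 7.9212 Nm
alpha = tau_out / I = 7.9212 / 2.37
= 3.3423 rad/s^2


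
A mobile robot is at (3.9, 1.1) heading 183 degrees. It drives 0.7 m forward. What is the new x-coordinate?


x_new = x0 + d*cos(theta)
= 3.9 + 0.7*cos(183)
= 3.9 + -0.699
= 3.201


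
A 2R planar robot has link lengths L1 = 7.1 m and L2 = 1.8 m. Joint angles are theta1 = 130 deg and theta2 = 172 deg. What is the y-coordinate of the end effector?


Convert angles to radians: theta1 = 2.2689, theta2 = 3.002
y = L1*sin(theta1) + L2*sin(theta1+theta2)
y = 5.4389 + -1.5265
y = 3.9124


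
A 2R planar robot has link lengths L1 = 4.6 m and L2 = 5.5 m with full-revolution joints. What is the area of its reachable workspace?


r_max = L1 + L2 = 10.1 m
r_min = |L1 - L2| = 0.9 m
Area = pi*(r_max^2 - r_min^2)
= pi*(102.01 - 0.81)
= pi * 101.2
= 317.9292 m^2


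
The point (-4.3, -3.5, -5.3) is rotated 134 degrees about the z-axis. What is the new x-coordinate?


Rotation about z-axis: x' = x*cos(theta) - y*sin(theta)
= -4.3 * -0.6947 - -3.5 * 0.7193
= 5.5047


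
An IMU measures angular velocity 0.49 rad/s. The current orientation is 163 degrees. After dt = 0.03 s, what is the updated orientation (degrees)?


delta_theta = w * dt = 0.49 * 0.03 = 0.0147 rad
= 0.8422 deg
theta_new = 163 + 0.8422 = 163.8422 deg


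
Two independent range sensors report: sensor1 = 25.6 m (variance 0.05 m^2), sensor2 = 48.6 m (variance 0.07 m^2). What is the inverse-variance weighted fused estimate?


w1 = (1/var1) / (1/var1 + 1/var2)
   = 20.0 / (20.0 + 14.2857) = 0.5833
w2 = 1 - w1 = 0.4167
fused = w1*s1 + w2*s2 = 14.9333 + 20.25
= 35.1833 m


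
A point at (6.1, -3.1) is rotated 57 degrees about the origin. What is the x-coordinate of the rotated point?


x' = x*cos(theta) - y*sin(theta)
cos(57 deg) = 0.5446, sin(57 deg) = 0.8387
x' = 6.1 * 0.5446 - -3.1 * 0.8387
= 3.3223 - -2.5999
= 5.9222


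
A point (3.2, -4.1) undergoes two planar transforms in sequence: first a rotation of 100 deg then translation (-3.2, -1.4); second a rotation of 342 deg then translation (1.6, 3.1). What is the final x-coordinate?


After transform 1:
x1 = cos(100)*3.2 - sin(100)*-4.1 + -3.2 = 0.282
y1 = sin(100)*3.2 + cos(100)*-4.1 + -1.4 = 2.4633
After transform 2:
x2 = cos(342)*0.282 - sin(342)*2.4633 + 1.6
= 2.6294


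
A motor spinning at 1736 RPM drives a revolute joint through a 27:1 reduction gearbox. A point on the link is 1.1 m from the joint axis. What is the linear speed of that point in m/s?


omega_motor = 1736 * 2*pi/60 = 181.7935 rad/s
omega_joint = omega_motor / 27 = 6.7331 rad/s
v = omega_joint * r = 6.7331 * 1.1
= 7.4064 m/s


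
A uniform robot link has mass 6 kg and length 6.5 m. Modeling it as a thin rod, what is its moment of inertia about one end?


I = (1/3) * m * L^2
= (1/3) * 6 * 6.5^2
= 0.333333 * 6 * 42.25
= 84.5 kg*m^2


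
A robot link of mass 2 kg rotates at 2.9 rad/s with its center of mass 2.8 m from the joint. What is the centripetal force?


F = m * omega^2 * r
= 2 * 2.9^2 * 2.8
= 2 * 8.41 * 2.8
= 47.096 N


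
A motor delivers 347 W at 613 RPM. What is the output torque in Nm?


omega = 613 * 2*pi/60 = 64.1932 rad/s
tau = P / omega = 347 / 64.1932
= 5.4056 Nm


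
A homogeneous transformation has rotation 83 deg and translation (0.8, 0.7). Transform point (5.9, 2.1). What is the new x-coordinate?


x' = cos(theta)*px - sin(theta)*py + tx
= 0.1219*5.9 - 0.9925*2.1 + 0.8
= -0.5653


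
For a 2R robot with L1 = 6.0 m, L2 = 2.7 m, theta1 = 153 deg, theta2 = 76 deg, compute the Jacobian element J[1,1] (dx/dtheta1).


J[1,1] = -L1*sin(t1) - L2*sin(t1+t2)
= -6.0*sin(153) - 2.7*sin(229)
= -0.6862


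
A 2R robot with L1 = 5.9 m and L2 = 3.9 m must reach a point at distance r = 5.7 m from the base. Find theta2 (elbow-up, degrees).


cos(theta2) = (r^2 - L1^2 - L2^2) / (2*L1*L2)
cos(theta2) = (32.49 - 34.81 - 15.21) / 46.02
cos(theta2) = -0.380921
theta2 = 112.3908 degrees


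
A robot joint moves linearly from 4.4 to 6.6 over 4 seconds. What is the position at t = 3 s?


s = t/T = 3/4 = 0.75
p(t) = p0 + (pf-p0)*s
= 4.4 + (6.6 - 4.4) * 0.75
= 6.05


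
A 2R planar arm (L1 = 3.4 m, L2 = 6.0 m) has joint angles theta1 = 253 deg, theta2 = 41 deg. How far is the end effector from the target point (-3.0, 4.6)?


End effector via forward kinematics:
x = L1*cos(t1) + L2*cos(t1+t2) = 1.4464
y = L1*sin(t1) + L2*sin(t1+t2) = -8.7327
Distance to target:
d = sqrt((-3.0 - 1.4464)^2 + (4.6 - -8.7327)^2)
= sqrt(19.7701 + 177.7611)
= 14.0546 m


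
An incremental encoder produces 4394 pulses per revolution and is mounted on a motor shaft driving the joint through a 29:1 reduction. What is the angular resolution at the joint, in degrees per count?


counts per rev = 4394
effective counts at joint = 4394 * 29 = 127426
resolution = 360 / 127426
= 0.0028 deg/count


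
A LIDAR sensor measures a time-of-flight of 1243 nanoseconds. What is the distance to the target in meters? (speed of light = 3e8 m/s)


tof = 1243 ns = 1.243e-06 s
dist = c * tof / 2
= 3e8 * 1.243e-06 / 2
= 186.45 m


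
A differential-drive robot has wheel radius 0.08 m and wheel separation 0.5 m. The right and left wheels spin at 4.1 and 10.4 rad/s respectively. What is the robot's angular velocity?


vR = r*wR = 0.08*4.1 = 0.328 m/s
vL = r*wL = 0.08*10.4 = 0.832 m/s
v = (vR+vL)/2 = 0.58 m/s
omega = (vR-vL)/L = -1.008 rad/s
angular velocity = -1.008 rad/s


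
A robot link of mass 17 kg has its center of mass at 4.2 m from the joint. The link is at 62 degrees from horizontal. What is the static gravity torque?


tau = m*g*L*cos(angle)
= 17 * 9.81 * 4.2 * cos(62 deg)
= 17 * 9.81 * 4.2 * 0.4695
= 328.8338 Nm


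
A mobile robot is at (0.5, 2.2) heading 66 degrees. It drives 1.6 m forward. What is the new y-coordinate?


y_new = y0 + d*sin(theta)
= 2.2 + 1.6*sin(66)
= 2.2 + 1.4617
= 3.6617


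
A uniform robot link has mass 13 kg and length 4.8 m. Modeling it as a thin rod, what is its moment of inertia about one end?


I = (1/3) * m * L^2
= (1/3) * 13 * 4.8^2
= 0.333333 * 13 * 23.04
= 99.84 kg*m^2


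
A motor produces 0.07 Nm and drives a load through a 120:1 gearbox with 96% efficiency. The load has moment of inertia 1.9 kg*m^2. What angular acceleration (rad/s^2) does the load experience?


tau_out = tau_motor * N * eta
= 0.07 * 120 * 0.96 = 8.064 Nm
alpha = tau_out / I = 8.064 / 1.9
= 4.2442 rad/s^2


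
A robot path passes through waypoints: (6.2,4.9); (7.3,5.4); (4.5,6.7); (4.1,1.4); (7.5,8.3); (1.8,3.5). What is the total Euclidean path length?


Segment lengths:
  seg1 = sqrt((1.1)^2 + (0.5)^2) = 1.2083
  seg2 = sqrt((-2.8)^2 + (1.3)^2) = 3.0871
  seg3 = sqrt((-0.4)^2 + (-5.3)^2) = 5.3151
  seg4 = sqrt((3.4)^2 + (6.9)^2) = 7.6922
  seg5 = sqrt((-5.7)^2 + (-4.8)^2) = 7.4518
Total = 24.7545


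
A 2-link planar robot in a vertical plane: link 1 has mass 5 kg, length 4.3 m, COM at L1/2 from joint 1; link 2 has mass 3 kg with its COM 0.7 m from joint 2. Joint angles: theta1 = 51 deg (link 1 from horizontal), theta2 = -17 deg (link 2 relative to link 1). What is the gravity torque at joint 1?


Horizontal distance from joint 1 to link-1 COM:
  x_c1 = (L1/2)*cos(t1) = 2.15 * 0.6293 = 1.353 m
Horizontal distance from joint 1 to link-2 COM:
  x_c2 = L1*cos(t1) + Lc2*cos(t1+t2)
       = 4.3*0.6293 + 0.7*0.829 = 3.2864 m
tau1 = m1*g*x_c1 + m2*g*x_c2
     = 5*9.81*1.353 + 3*9.81*3.2864
     = 66.3666 + 96.7189
     = 163.0854 Nm


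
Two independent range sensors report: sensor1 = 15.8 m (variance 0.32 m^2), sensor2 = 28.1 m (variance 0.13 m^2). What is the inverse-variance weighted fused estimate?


w1 = (1/var1) / (1/var1 + 1/var2)
   = 3.125 / (3.125 + 7.6923) = 0.2889
w2 = 1 - w1 = 0.7111
fused = w1*s1 + w2*s2 = 4.5644 + 19.9822
= 24.5467 m


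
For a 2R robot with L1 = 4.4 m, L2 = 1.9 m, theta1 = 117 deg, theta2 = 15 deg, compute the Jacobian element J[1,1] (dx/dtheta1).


J[1,1] = -L1*sin(t1) - L2*sin(t1+t2)
= -4.4*sin(117) - 1.9*sin(132)
= -5.3324


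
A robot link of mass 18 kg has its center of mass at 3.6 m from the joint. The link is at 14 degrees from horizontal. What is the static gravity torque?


tau = m*g*L*cos(angle)
= 18 * 9.81 * 3.6 * cos(14 deg)
= 18 * 9.81 * 3.6 * 0.9703
= 616.8053 Nm


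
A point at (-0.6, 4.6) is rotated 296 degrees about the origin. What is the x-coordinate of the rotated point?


x' = x*cos(theta) - y*sin(theta)
cos(296 deg) = 0.4384, sin(296 deg) = -0.8988
x' = -0.6 * 0.4384 - 4.6 * -0.8988
= -0.263 - -4.1345
= 3.8714


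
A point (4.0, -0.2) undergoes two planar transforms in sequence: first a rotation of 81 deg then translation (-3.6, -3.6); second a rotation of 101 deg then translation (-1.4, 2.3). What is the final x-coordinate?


After transform 1:
x1 = cos(81)*4.0 - sin(81)*-0.2 + -3.6 = -2.7767
y1 = sin(81)*4.0 + cos(81)*-0.2 + -3.6 = 0.3195
After transform 2:
x2 = cos(101)*-2.7767 - sin(101)*0.3195 + -1.4
= -1.1838


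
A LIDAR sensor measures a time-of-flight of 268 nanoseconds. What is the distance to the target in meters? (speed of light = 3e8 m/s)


tof = 268 ns = 2.68e-07 s
dist = c * tof / 2
= 3e8 * 2.68e-07 / 2
= 40.2 m


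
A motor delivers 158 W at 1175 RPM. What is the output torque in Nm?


omega = 1175 * 2*pi/60 = 123.0457 rad/s
tau = P / omega = 158 / 123.0457
= 1.2841 Nm


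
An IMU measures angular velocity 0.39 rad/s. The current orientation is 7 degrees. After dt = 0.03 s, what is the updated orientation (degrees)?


delta_theta = w * dt = 0.39 * 0.03 = 0.0117 rad
= 0.6704 deg
theta_new = 7 + 0.6704 = 7.6704 deg


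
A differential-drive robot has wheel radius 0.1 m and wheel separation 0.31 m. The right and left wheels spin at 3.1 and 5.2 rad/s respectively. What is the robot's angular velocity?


vR = r*wR = 0.1*3.1 = 0.31 m/s
vL = r*wL = 0.1*5.2 = 0.52 m/s
v = (vR+vL)/2 = 0.415 m/s
omega = (vR-vL)/L = -0.6774 rad/s
angular velocity = -0.6774 rad/s


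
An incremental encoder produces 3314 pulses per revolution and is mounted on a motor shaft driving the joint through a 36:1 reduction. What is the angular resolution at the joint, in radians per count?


counts per rev = 3314
effective counts at joint = 3314 * 36 = 119304
resolution = 2*pi / 119304
= 5.2665e-05 rad/count


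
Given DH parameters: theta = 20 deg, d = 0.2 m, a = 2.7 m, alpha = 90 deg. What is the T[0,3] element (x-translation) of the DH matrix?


T[0,3] = a * cos(theta)
= 2.7 * cos(20 deg)
= 2.7 * 0.9397
= 2.5372


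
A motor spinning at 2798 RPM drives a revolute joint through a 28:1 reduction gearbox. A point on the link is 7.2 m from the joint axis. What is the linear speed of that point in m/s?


omega_motor = 2798 * 2*pi/60 = 293.0059 rad/s
omega_joint = omega_motor / 28 = 10.4645 rad/s
v = omega_joint * r = 10.4645 * 7.2
= 75.3444 m/s


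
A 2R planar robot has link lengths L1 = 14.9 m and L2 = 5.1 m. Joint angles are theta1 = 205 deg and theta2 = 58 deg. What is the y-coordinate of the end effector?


Convert angles to radians: theta1 = 3.5779, theta2 = 1.0123
y = L1*sin(theta1) + L2*sin(theta1+theta2)
y = -6.297 + -5.062
y = -11.359


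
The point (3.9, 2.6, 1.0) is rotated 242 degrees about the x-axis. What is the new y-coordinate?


Rotation about x-axis: y' = y*cos(theta) - z*sin(theta)
= 2.6 * -0.4695 - 1.0 * -0.8829
= -0.3377


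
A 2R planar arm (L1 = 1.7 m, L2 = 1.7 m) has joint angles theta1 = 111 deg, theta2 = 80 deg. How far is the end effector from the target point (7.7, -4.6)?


End effector via forward kinematics:
x = L1*cos(t1) + L2*cos(t1+t2) = -2.278
y = L1*sin(t1) + L2*sin(t1+t2) = 1.2627
Distance to target:
d = sqrt((7.7 - -2.278)^2 + (-4.6 - 1.2627)^2)
= sqrt(99.5603 + 34.3714)
= 11.5729 m


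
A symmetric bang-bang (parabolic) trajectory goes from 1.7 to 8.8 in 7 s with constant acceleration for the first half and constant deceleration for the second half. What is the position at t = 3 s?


Symmetric rest-to-rest: each phase covers (pf-p0)/2 in time T/2. 0.5*a*(T/2)^2 = (pf-p0)/2 => a = 4*(pf-p0)/T^2
a = 4*(8.8-1.7)/7^2 = 0.5796
t = 3 is in the acceleration phase (t <= T/2).
p = p0 + 0.5*a*t^2 = 1.7 + 0.5*0.5796*3^2
= 4.3082


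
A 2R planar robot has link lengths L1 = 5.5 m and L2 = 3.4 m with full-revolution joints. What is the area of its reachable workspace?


r_max = L1 + L2 = 8.9 m
r_min = |L1 - L2| = 2.1 m
Area = pi*(r_max^2 - r_min^2)
= pi*(79.21 - 4.41)
= pi * 74.8
= 234.9911 m^2


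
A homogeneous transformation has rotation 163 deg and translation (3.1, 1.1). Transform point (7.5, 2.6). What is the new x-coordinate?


x' = cos(theta)*px - sin(theta)*py + tx
= -0.9563*7.5 - 0.2924*2.6 + 3.1
= -4.8325


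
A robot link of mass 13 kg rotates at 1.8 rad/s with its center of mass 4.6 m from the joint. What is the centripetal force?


F = m * omega^2 * r
= 13 * 1.8^2 * 4.6
= 13 * 3.24 * 4.6
= 193.752 N


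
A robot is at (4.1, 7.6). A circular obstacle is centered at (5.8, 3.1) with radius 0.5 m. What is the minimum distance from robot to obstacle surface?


center_dist = sqrt((4.1-5.8)^2 + (7.6-3.1)^2)
= sqrt(2.89 + 20.25)
= 4.8104
min_dist = center_dist - radius = 4.8104 - 0.5 = 4.3104 m


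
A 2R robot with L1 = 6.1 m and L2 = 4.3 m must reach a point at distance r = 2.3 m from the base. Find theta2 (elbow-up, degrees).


cos(theta2) = (r^2 - L1^2 - L2^2) / (2*L1*L2)
cos(theta2) = (5.29 - 37.21 - 18.49) / 52.46
cos(theta2) = -0.960923
theta2 = 163.9297 degrees


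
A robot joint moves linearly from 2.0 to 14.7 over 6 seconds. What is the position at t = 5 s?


s = t/T = 5/6 = 0.8333
p(t) = p0 + (pf-p0)*s
= 2.0 + (14.7 - 2.0) * 0.8333
= 12.5833


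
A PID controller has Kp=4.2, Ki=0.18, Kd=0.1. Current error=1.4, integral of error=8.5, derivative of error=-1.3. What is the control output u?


u = Kp*e + Ki*int(e) + Kd*de/dt
= 4.2*1.4 + 0.18*8.5 + 0.1*(-1.3)
= 5.88 + 1.53 + -0.13
= 7.28


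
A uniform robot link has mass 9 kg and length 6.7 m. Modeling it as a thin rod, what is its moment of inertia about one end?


I = (1/3) * m * L^2
= (1/3) * 9 * 6.7^2
= 0.333333 * 9 * 44.89
= 134.67 kg*m^2


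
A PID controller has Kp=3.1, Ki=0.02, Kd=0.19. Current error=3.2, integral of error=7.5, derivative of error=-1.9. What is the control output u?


u = Kp*e + Ki*int(e) + Kd*de/dt
= 3.1*3.2 + 0.02*7.5 + 0.19*(-1.9)
= 9.92 + 0.15 + -0.361
= 9.709


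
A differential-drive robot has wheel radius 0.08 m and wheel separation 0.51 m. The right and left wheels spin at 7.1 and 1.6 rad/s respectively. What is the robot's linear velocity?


vR = r*wR = 0.08*7.1 = 0.568 m/s
vL = r*wL = 0.08*1.6 = 0.128 m/s
v = (vR+vL)/2 = 0.348 m/s
omega = (vR-vL)/L = 0.8627 rad/s
linear velocity = 0.348 m/s


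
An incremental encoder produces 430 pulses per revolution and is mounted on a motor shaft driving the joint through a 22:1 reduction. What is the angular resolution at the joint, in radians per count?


counts per rev = 430
effective counts at joint = 430 * 22 = 9460
resolution = 2*pi / 9460
= 6.6418e-04 rad/count


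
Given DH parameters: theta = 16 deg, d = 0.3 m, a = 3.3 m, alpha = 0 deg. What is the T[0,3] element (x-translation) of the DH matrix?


T[0,3] = a * cos(theta)
= 3.3 * cos(16 deg)
= 3.3 * 0.9613
= 3.1722


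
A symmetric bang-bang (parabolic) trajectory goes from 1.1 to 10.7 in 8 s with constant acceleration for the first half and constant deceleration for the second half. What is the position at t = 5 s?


Symmetric rest-to-rest: each phase covers (pf-p0)/2 in time T/2. 0.5*a*(T/2)^2 = (pf-p0)/2 => a = 4*(pf-p0)/T^2
a = 4*(10.7-1.1)/8^2 = 0.6
t = 5 is in the deceleration phase (t > T/2).
p = pf - 0.5*a*(T-t)^2 = 10.7 - 0.5*0.6*3^2
= 8.0


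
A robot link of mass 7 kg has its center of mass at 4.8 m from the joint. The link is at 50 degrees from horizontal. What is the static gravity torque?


tau = m*g*L*cos(angle)
= 7 * 9.81 * 4.8 * cos(50 deg)
= 7 * 9.81 * 4.8 * 0.6428
= 211.8731 Nm


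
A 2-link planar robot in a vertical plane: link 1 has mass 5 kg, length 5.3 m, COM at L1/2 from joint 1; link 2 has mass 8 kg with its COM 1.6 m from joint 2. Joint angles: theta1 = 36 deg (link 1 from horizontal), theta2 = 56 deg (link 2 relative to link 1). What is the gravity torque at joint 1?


Horizontal distance from joint 1 to link-1 COM:
  x_c1 = (L1/2)*cos(t1) = 2.65 * 0.809 = 2.1439 m
Horizontal distance from joint 1 to link-2 COM:
  x_c2 = L1*cos(t1) + Lc2*cos(t1+t2)
       = 5.3*0.809 + 1.6*-0.0349 = 4.232 m
tau1 = m1*g*x_c1 + m2*g*x_c2
     = 5*9.81*2.1439 + 8*9.81*4.232
     = 105.1581 + 332.1235
     = 437.2816 Nm


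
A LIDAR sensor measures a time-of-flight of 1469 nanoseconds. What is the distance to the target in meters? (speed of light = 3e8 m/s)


tof = 1469 ns = 1.469e-06 s
dist = c * tof / 2
= 3e8 * 1.469e-06 / 2
= 220.35 m


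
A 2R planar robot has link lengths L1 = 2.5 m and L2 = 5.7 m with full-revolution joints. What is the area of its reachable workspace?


r_max = L1 + L2 = 8.2 m
r_min = |L1 - L2| = 3.2 m
Area = pi*(r_max^2 - r_min^2)
= pi*(67.24 - 10.24)
= pi * 57.0
= 179.0708 m^2


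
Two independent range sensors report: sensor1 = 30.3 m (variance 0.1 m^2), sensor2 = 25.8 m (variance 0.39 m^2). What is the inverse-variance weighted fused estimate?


w1 = (1/var1) / (1/var1 + 1/var2)
   = 10.0 / (10.0 + 2.5641) = 0.7959
w2 = 1 - w1 = 0.2041
fused = w1*s1 + w2*s2 = 24.1163 + 5.2653
= 29.3816 m


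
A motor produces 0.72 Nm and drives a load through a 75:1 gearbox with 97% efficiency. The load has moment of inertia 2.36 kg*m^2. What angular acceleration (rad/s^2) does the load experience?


tau_out = tau_motor * N * eta
= 0.72 * 75 * 0.97 = 52.38 Nm
alpha = tau_out / I = 52.38 / 2.36
= 22.1949 rad/s^2


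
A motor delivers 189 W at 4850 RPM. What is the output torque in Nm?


omega = 4850 * 2*pi/60 = 507.8908 rad/s
tau = P / omega = 189 / 507.8908
= 0.3721 Nm


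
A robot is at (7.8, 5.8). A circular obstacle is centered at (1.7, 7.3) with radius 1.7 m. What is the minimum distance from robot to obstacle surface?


center_dist = sqrt((7.8-1.7)^2 + (5.8-7.3)^2)
= sqrt(37.21 + 2.25)
= 6.2817
min_dist = center_dist - radius = 6.2817 - 1.7 = 4.5817 m


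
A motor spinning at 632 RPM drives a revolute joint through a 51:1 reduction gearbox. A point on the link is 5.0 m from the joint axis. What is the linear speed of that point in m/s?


omega_motor = 632 * 2*pi/60 = 66.1829 rad/s
omega_joint = omega_motor / 51 = 1.2977 rad/s
v = omega_joint * r = 1.2977 * 5.0
= 6.4885 m/s


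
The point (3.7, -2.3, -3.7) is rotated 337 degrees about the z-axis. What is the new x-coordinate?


Rotation about z-axis: x' = x*cos(theta) - y*sin(theta)
= 3.7 * 0.9205 - -2.3 * -0.3907
= 2.5072


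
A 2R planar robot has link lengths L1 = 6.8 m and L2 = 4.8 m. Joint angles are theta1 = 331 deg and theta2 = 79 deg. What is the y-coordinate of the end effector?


Convert angles to radians: theta1 = 5.777, theta2 = 1.3788
y = L1*sin(theta1) + L2*sin(theta1+theta2)
y = -3.2967 + 3.677
y = 0.3803


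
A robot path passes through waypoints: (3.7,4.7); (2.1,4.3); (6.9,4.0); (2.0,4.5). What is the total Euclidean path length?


Segment lengths:
  seg1 = sqrt((-1.6)^2 + (-0.4)^2) = 1.6492
  seg2 = sqrt((4.8)^2 + (-0.3)^2) = 4.8094
  seg3 = sqrt((-4.9)^2 + (0.5)^2) = 4.9254
Total = 11.3841


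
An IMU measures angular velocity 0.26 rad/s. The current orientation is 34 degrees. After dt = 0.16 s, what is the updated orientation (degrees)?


delta_theta = w * dt = 0.26 * 0.16 = 0.0416 rad
= 2.3835 deg
theta_new = 34 + 2.3835 = 36.3835 deg


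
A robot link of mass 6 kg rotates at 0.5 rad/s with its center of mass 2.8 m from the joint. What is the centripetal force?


F = m * omega^2 * r
= 6 * 0.5^2 * 2.8
= 6 * 0.25 * 2.8
= 4.2 N


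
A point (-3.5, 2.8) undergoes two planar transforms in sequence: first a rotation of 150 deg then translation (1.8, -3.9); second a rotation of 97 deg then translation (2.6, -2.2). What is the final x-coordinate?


After transform 1:
x1 = cos(150)*-3.5 - sin(150)*2.8 + 1.8 = 3.4311
y1 = sin(150)*-3.5 + cos(150)*2.8 + -3.9 = -8.0749
After transform 2:
x2 = cos(97)*3.4311 - sin(97)*-8.0749 + 2.6
= 10.1965


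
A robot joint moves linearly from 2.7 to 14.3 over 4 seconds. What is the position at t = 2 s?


s = t/T = 2/4 = 0.5
p(t) = p0 + (pf-p0)*s
= 2.7 + (14.3 - 2.7) * 0.5
= 8.5


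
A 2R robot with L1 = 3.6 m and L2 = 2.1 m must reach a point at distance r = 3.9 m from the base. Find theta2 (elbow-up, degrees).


cos(theta2) = (r^2 - L1^2 - L2^2) / (2*L1*L2)
cos(theta2) = (15.21 - 12.96 - 4.41) / 15.12
cos(theta2) = -0.142857
theta2 = 98.2132 degrees


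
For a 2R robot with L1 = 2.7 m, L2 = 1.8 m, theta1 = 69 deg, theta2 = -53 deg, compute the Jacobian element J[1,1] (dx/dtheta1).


J[1,1] = -L1*sin(t1) - L2*sin(t1+t2)
= -2.7*sin(69) - 1.8*sin(16)
= -3.0168


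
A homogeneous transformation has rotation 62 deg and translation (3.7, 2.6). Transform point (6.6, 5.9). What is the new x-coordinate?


x' = cos(theta)*px - sin(theta)*py + tx
= 0.4695*6.6 - 0.8829*5.9 + 3.7
= 1.5891


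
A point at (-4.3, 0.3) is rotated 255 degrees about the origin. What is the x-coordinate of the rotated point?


x' = x*cos(theta) - y*sin(theta)
cos(255 deg) = -0.2588, sin(255 deg) = -0.9659
x' = -4.3 * -0.2588 - 0.3 * -0.9659
= 1.1129 - -0.2898
= 1.4027
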